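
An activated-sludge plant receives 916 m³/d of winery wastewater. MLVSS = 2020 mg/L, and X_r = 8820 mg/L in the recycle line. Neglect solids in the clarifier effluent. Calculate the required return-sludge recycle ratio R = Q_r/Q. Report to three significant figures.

R = Q_r/Q = X/(X_r − X) = 2020 / (8820 − 2020) = 0.2971.

R ≈ 0.297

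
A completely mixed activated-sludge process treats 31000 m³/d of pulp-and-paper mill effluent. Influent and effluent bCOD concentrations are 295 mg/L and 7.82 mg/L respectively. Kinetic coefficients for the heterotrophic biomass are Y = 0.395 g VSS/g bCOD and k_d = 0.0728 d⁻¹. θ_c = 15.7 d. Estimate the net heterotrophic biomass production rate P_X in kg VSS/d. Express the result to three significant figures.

P_X ≈ 1640 kg VSS/d

Correct the yield for decay: Y_obs = Y/(1 + k_d θ_c) = 0.395 / (1 + 0.0728 × 15.7) = 0.395 / 2.143 = 0.1843.
ΔS = 295 − 7.82 = 287.2 mg/L, so the substrate removal rate is 31000 × 287.2/1000 = 8903 kg bCOD/d.
Biomass produced: P_X = Y_obs·Q·ΔS = 0.1843 × 8903 ≈ 1641 kg VSS/d.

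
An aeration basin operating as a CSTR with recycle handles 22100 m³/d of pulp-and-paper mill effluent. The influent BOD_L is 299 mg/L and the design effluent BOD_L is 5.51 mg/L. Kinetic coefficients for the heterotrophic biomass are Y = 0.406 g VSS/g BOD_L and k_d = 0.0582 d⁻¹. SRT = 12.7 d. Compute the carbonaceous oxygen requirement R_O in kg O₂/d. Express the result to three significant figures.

R_O ≈ 4340 kg O₂/d

Correct the yield for decay: Y_obs = Y/(1 + k_d θ_c) = 0.406 / (1 + 0.0582 × 12.7) = 0.406 / 1.739 = 0.2334.
ΔS = 299 − 5.51 = 293.5 mg/L, so the substrate removal rate is 22100 × 293.5/1000 = 6486 kg BOD_L/d.
P_X = Y_obs·Q·(S₀ − S) = 0.2334 × 6486 = 1514 kg VSS/d.
R_O = Q·ΔS − 1.42 P_X = 6486 − 2150 = 4336 kg O₂/d.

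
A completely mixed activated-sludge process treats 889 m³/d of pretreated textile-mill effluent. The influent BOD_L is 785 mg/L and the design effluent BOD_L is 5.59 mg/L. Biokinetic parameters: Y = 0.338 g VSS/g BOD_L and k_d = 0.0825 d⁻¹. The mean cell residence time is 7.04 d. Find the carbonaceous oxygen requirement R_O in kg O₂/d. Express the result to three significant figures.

The observed yield is Y_obs = Y/(1 + k_d·θ_c) = 0.338 / (1 + 0.0825 × 7.04) = 0.338 / 1.581 = 0.2138 g VSS per g BOD_L removed.
Q·(S₀ − S) = 889 × (785 − 5.59) × 10⁻³ = 692.9 kg/d removed.
P_X = Y_obs·Q·(S₀ − S) = 0.2138 × 692.9 = 148.2 kg VSS/d.
R_O = Q·(S₀ − S) − 1.42·P_X = 692.9 − 1.42 × 148.2 = 482.5 kg O₂/d.

R_O ≈ 483 kg O₂/d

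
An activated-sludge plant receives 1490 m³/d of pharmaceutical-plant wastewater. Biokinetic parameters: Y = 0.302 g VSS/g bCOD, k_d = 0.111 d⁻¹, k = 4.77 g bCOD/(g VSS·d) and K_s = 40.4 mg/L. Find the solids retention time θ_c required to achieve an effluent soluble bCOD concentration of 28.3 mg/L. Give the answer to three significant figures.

At the target effluent, Y k S/(K_s+S) = 0.302×4.77×28.3/68.70 = 0.5934 d⁻¹.
θ_c = 1/(μ − k_d) = 1/(0.5934 − 0.111) = 1/0.4824 = 2.073 d.

θ_c ≈ 2.07 d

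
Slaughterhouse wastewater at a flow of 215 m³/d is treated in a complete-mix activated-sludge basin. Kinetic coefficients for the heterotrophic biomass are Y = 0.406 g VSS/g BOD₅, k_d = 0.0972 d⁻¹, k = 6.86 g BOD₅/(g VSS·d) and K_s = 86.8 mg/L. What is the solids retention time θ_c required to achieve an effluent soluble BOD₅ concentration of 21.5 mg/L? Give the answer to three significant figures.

At the target effluent, Y k S/(K_s+S) = 0.406×6.86×21.5/108.3 = 0.5529 d⁻¹.
Then 1/θ_c = μ − k_d = 0.5529 − 0.0972 = 0.4557 d⁻¹, giving θ_c = 2.194 d.

θ_c ≈ 2.19 d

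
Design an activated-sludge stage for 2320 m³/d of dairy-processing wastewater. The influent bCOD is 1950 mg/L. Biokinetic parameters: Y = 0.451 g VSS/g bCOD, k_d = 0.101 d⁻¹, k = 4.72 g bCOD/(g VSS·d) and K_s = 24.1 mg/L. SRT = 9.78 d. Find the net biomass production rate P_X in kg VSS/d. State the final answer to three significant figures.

P_X ≈ 1030 kg VSS/d

Effluent substrate depends only on kinetics and SRT: S = K_s(1 + k_d θ_c) / [θ_c(Yk − k_d) − 1] = 24.1 × (1 + 0.101 × 9.78) / [9.78 × (0.451 × 4.72 − 0.101) − 1] = 47.91 / 18.83 = 2.544 mg/L.
Correct the yield for decay: Y_obs = Y/(1 + k_d θ_c) = 0.451 / (1 + 0.101 × 9.78) = 0.451 / 1.988 = 0.2269.
Mass of bCOD removed per day: Q(S₀ − S) = 2320 × 1947 g/m³ = 4518 kg/d.
Biomass produced: P_X = Y_obs·Q·ΔS = 0.2269 × 4518 ≈ 1025 kg VSS/d.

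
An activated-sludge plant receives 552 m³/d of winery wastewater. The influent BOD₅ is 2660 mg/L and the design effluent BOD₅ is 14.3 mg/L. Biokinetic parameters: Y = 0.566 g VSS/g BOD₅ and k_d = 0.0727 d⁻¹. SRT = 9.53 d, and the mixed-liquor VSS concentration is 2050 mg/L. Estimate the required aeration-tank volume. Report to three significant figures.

V ≈ 2270 m³

From the SRT design equation V = Y Q (S₀−S) θ_c / [X (1 + k_d θ_c)] = 0.566 × 552 × (2660 − 14.3) × 9.53 / [2050 × (1 + 0.0727 × 9.53)] = 7.88×10^6 / 3470 = 2270 m³.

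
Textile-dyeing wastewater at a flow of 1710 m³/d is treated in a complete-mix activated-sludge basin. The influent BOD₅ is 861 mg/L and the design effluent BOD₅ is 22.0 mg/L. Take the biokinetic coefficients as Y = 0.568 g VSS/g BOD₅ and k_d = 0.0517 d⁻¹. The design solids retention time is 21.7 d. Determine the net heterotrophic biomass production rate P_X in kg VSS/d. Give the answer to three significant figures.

P_X ≈ 384 kg VSS/d

The observed yield is Y_obs = Y/(1 + k_d·θ_c) = 0.568 / (1 + 0.0517 × 21.7) = 0.568 / 2.122 = 0.2677 g VSS per g BOD₅ removed.
Q·(S₀ − S) = 1710 × (861 − 22.0) × 10⁻³ = 1435 kg/d removed.
Biomass produced: P_X = Y_obs·Q·ΔS = 0.2677 × 1435 ≈ 384.0 kg VSS/d.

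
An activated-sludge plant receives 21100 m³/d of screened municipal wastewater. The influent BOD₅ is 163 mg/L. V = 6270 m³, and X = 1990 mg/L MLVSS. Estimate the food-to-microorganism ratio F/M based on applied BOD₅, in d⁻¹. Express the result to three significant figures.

F/M = Q·S₀ / (V·X) = 21100 × 163 / (6270 × 1990) = 0.2756 g BOD₅·(g VSS·d)⁻¹.

F/M ≈ 0.276 d⁻¹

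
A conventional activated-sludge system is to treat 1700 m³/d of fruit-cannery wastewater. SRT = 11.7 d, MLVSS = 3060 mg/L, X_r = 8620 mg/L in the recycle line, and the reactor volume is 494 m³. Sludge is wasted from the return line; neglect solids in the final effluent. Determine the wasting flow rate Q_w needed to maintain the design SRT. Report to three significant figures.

Q_w = (V·X)/(θ_c X_r) = 494.0 × 3060 / (11.7 × 8620) = 14.99 m³/d.

Q_w ≈ 15.0 m³/d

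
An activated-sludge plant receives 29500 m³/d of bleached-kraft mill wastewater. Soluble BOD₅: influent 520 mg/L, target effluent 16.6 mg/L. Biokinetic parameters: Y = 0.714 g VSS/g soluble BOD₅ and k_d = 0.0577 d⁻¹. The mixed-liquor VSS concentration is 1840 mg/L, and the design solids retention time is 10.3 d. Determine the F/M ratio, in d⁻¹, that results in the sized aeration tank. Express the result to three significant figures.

Rearranging the biomass balance for a CMAS with decay, V = Y·Q·ΔS·θ_c / [X·(1+k_d θ_c)] = 0.714 × 29500 × (520 − 16.6) × 10.3 / [1840 × (1 + 0.0577 × 10.3)] = 1.09×10^8 / 2934 = 37229 m³.
F/M = applied load / biomass = Q·S₀/(V·X) = 29500 × 520 / (37229 × 1840) = 0.2239 d⁻¹.

F/M ≈ 0.224 d⁻¹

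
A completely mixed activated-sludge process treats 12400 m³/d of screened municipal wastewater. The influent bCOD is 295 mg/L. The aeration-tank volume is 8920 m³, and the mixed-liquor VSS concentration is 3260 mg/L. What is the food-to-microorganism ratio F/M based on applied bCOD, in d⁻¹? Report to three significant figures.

Food-to-microorganism ratio F/M = Q S₀ / (V X) = 12400 × 295 / (8920 × 3260) = 0.1258 d⁻¹.

F/M ≈ 0.126 d⁻¹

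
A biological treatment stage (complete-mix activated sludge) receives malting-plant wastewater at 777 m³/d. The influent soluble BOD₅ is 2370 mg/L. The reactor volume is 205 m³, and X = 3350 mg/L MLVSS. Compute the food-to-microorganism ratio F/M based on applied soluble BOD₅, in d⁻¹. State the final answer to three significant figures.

F/M = Q·S₀ / (V·X) = 777 × 2370 / (205.0 × 3350) = 2.681 g soluble BOD₅·(g VSS·d)⁻¹.

F/M ≈ 2.68 d⁻¹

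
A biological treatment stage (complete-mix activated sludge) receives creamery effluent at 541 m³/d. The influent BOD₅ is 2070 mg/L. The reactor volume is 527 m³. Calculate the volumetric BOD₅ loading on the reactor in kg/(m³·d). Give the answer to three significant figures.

L_v ≈ 2.12 kg BOD₅/(m³·d)

Volumetric loading L_v = Q·S₀ / V = 541 × 2070 g/m³ / 527.0 m³ = 2125 g/(m³·d) = 2.125 kg BOD₅/(m³·d).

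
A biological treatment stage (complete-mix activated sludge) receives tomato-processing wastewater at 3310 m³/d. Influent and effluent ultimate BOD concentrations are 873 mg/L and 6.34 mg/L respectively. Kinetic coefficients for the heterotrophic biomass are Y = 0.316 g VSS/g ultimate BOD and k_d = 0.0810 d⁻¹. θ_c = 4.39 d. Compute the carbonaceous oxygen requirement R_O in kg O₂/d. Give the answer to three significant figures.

R_O ≈ 1920 kg O₂/d

Y_obs = Y / (1 + k_d θ_c) = 0.316 / (1 + 0.0810 × 4.39) = 0.316 / 1.356 = 0.2331.
Q·(S₀ − S) = 3310 × (873 − 6.34) × 10⁻³ = 2869 kg/d removed.
P_X = Y_obs·Q·(S₀ − S) = 0.2331 × 2869 = 668.7 kg VSS/d.
Carbonaceous O₂ demand = substrate oxidised − cell-mass equivalent = 2869 − 1.42 × 668.7 = 1919 kg O₂/d.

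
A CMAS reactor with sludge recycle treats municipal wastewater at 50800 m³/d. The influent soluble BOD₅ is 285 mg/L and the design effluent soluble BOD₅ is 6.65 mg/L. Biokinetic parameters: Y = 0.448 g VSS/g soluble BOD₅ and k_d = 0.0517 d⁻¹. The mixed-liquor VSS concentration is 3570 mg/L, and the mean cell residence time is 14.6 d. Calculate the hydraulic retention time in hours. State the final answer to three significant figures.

τ ≈ 6.97 h

Steady-state biomass mass balance: V·X·(1 + k_d·θ_c) = Y·Q·(S₀ − S)·θ_c, so V = 0.448 × 50800 × (285 − 6.65) × 14.6 / [3570 × (1 + 0.0517 × 14.6)] = 9.25×10^7 / 6265 = 14763 m³.
Hydraulic retention time τ = V/Q = 14763 / 50800 = 0.2906 d = 6.975 h.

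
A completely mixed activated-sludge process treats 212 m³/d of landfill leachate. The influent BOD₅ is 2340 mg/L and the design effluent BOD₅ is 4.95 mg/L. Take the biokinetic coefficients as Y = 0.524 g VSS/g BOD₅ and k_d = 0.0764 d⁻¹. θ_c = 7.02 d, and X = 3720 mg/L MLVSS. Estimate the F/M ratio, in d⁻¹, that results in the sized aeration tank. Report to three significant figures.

From the SRT design equation V = Y Q (S₀−S) θ_c / [X (1 + k_d θ_c)] = 0.524 × 212 × (2340 − 4.95) × 7.02 / [3720 × (1 + 0.0764 × 7.02)] = 1.82×10^6 / 5715 = 318.6 m³.
F/M = applied load / biomass = Q·S₀/(V·X) = 212 × 2340 / (318.6 × 3720) = 0.4185 d⁻¹.

F/M ≈ 0.419 d⁻¹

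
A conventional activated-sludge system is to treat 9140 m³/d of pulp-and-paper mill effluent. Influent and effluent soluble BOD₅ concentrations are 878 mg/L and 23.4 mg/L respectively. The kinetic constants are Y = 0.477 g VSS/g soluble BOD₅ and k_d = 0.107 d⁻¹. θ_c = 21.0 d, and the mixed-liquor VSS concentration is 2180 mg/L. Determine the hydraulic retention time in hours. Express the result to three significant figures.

τ ≈ 29.0 h

Rearranging the biomass balance for a CMAS with decay, V = Y·Q·ΔS·θ_c / [X·(1+k_d θ_c)] = 0.477 × 9140 × (878 − 23.4) × 21.0 / [2180 × (1 + 0.107 × 21.0)] = 7.82×10^7 / 7078 = 11054 m³.
HRT = V/Q = 11054 m³ / 9140 m³·d⁻¹ = 1.209 d × 24 = 29.03 h.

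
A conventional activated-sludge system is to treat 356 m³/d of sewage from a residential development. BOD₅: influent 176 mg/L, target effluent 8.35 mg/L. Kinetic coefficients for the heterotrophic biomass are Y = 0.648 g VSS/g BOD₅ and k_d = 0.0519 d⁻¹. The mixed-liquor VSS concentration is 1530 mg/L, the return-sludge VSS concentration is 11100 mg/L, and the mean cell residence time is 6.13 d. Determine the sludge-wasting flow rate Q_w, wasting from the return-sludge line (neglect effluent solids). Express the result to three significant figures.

Q_w ≈ 2.64 m³/d

From the SRT design equation V = Y Q (S₀−S) θ_c / [X (1 + k_d θ_c)] = 0.648 × 356 × (176 − 8.35) × 6.13 / [1530 × (1 + 0.0519 × 6.13)] = 2.37×10^5 / 2017 = 117.6 m³.
θ_c = V·X/(Q_w·X_r) when wasting from the recycle, so Q_w = V·X/(θ_c·X_r) = 117.6 × 1530 / (6.13 × 11100) = 2.643 m³/d.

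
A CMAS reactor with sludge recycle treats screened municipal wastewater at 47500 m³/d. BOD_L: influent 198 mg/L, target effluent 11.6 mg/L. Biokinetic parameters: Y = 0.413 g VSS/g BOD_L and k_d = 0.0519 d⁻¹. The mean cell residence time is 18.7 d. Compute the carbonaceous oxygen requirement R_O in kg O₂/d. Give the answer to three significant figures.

Observed yield with endogenous decay: Y_obs = Y / (1 + k_d·θ_c) = 0.413 / (1 + 0.0519 × 18.7) = 0.413 / 1.971 = 0.2096 g VSS/g BOD_L.
Q·(S₀ − S) = 47500 × (198 − 11.6) × 10⁻³ = 8854 kg/d removed.
Biomass synthesised: P_X = Y_obs × 8854 = 1856 kg VSS/d.
R_O = Q·ΔS − 1.42 P_X = 8854 − 2635 = 6219 kg O₂/d.

R_O ≈ 6220 kg O₂/d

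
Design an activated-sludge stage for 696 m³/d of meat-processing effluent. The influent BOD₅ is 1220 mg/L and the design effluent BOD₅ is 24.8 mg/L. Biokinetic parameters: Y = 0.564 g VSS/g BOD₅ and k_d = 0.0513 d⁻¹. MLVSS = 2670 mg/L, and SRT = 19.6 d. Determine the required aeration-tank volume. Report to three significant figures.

From the SRT design equation V = Y Q (S₀−S) θ_c / [X (1 + k_d θ_c)] = 0.564 × 696 × (1220 − 24.8) × 19.6 / [2670 × (1 + 0.0513 × 19.6)] = 9.2×10^6 / 5355 = 1717 m³.

V ≈ 1720 m³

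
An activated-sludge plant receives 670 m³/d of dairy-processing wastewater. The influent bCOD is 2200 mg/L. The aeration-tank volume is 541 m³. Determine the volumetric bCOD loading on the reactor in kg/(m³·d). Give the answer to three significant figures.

Volumetric loading L_v = Q·S₀ / V = 670 × 2200 g/m³ / 541.0 m³ = 2725 g/(m³·d) = 2.725 kg bCOD/(m³·d).

L_v ≈ 2.72 kg bCOD/(m³·d)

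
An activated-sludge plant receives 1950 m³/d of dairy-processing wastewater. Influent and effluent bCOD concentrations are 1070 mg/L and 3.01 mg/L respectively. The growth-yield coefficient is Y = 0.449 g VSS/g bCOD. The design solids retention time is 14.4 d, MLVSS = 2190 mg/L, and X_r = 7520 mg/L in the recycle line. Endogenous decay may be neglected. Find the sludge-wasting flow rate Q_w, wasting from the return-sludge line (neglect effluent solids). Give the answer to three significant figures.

Q_w ≈ 124 m³/d

Biomass mass balance (decay neglected): V·X = Y·Q·(S₀ − S)·θ_c, so V = 0.449 × 1950 × (1070 − 3.01) × 14.4 / 2190 = 6143 m³.
Q_w = (V·X)/(θ_c X_r) = 6143 × 2190 / (14.4 × 7520) = 124.2 m³/d.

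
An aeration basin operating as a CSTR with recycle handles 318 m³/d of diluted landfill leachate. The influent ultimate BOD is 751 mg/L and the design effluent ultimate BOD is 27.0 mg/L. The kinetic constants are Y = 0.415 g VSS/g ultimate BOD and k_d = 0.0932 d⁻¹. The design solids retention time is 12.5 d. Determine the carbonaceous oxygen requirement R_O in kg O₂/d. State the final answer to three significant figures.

The observed yield is Y_obs = Y/(1 + k_d·θ_c) = 0.415 / (1 + 0.0932 × 12.5) = 0.415 / 2.165 = 0.1917 g VSS per g ultimate BOD removed.
Mass of ultimate BOD removed per day: Q(S₀ − S) = 318 × 724.0 g/m³ = 230.2 kg/d.
Net sludge production P_X = 0.1917 × 230.2 = 44.13 kg VSS/d.
R_O = Q·(S₀ − S) − 1.42·P_X = 230.2 − 1.42 × 44.13 = 167.6 kg O₂/d.

R_O ≈ 168 kg O₂/d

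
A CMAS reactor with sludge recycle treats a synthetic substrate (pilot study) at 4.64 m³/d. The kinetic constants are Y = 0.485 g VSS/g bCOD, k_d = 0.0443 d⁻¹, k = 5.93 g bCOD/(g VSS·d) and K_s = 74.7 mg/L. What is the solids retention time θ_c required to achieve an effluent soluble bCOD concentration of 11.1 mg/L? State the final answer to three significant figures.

θ_c ≈ 3.05 d

At the target effluent, Y k S/(K_s+S) = 0.485×5.93×11.1/85.80 = 0.3721 d⁻¹.
θ_c = 1/(μ − k_d) = 1/(0.3721 − 0.0443) = 1/0.3278 = 3.051 d.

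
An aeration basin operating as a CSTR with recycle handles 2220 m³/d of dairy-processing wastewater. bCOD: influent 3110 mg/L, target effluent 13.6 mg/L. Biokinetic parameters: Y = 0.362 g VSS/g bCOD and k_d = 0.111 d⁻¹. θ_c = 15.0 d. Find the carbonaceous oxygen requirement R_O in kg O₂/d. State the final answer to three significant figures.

Y_obs = Y / (1 + k_d θ_c) = 0.362 / (1 + 0.111 × 15.0) = 0.362 / 2.665 = 0.1358.
ΔS = 3110 − 13.6 = 3096 mg/L, so the substrate removal rate is 2220 × 3096/1000 = 6874 kg bCOD/d.
Biomass synthesised: P_X = Y_obs × 6874 = 933.7 kg VSS/d.
R_O = Q·(S₀ − S) − 1.42·P_X = 6874 − 1.42 × 933.7 = 5548 kg O₂/d.

R_O ≈ 5550 kg O₂/d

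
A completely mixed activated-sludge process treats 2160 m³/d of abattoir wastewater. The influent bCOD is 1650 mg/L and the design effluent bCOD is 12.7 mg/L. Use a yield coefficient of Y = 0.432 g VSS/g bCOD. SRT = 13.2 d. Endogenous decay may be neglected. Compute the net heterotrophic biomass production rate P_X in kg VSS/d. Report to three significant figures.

With endogenous decay neglected, the observed yield equals the true yield: Y_obs = Y = 0.432 g VSS/g bCOD.
Mass of bCOD removed per day: Q(S₀ − S) = 2160 × 1637 g/m³ = 3537 kg/d.
P_X = Y_obs · Q(S₀ − S) = 0.4320 × 3537 = 1528 kg VSS/d.

P_X ≈ 1530 kg VSS/d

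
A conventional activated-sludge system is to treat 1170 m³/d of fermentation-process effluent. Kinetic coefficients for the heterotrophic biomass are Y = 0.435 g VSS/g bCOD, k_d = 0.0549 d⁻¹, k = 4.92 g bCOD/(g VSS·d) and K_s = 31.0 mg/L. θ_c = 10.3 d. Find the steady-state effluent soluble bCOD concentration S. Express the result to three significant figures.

S ≈ 2.37 mg/L

From the Monod/SRT balance for a CMAS, S = K_s·(1+k_d θ_c)/[θ_c·(Y k − k_d) − 1] = 31.0 × (1 + 0.0549 × 10.3) / [10.3 × (0.435 × 4.92 − 0.0549) − 1] = 48.53 / 20.48 = 2.370 mg/L.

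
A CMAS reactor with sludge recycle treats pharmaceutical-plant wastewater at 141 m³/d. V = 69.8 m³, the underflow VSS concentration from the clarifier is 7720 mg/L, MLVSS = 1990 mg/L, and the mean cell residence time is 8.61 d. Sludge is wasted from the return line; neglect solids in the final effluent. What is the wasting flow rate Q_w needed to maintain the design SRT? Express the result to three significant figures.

θ_c = V·X/(Q_w·X_r) when wasting from the recycle, so Q_w = V·X/(θ_c·X_r) = 69.80 × 1990 / (8.61 × 7720) = 2.090 m³/d.

Q_w ≈ 2.09 m³/d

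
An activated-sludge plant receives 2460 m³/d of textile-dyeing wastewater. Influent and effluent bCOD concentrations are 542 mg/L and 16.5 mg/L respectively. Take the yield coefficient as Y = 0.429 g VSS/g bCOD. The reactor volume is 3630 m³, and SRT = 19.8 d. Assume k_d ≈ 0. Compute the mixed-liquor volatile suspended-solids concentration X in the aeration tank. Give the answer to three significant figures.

From V·X = Y·Q·(S₀ − S)·θ_c (decay neglected): X = 0.429 × 2460 × (542 − 16.5) × 19.8 / 3630 = 3025 mg/L.

X ≈ 3020 mg/L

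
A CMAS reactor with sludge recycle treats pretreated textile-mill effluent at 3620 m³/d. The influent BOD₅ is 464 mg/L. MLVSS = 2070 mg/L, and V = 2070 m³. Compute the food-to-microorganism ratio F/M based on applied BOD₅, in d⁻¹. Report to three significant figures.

F/M = applied load / biomass = Q·S₀/(V·X) = 3620 × 464 / (2070 × 2070) = 0.3920 d⁻¹.

F/M ≈ 0.392 d⁻¹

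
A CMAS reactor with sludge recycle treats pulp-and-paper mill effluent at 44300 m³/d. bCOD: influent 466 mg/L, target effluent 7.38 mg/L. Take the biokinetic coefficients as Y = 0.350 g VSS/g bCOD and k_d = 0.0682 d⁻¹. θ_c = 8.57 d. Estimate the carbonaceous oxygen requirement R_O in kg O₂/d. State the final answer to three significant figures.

The observed yield is Y_obs = Y/(1 + k_d·θ_c) = 0.350 / (1 + 0.0682 × 8.57) = 0.350 / 1.584 = 0.2209 g VSS per g bCOD removed.
Q·(S₀ − S) = 44300 × (466 − 7.38) × 10⁻³ = 20317 kg/d removed.
Net sludge production P_X = 0.2209 × 20317 = 4488 kg VSS/d.
R_O = Q·(S₀ − S) − 1.42·P_X = 20317 − 1.42 × 4488 = 13944 kg O₂/d.

R_O ≈ 13900 kg O₂/d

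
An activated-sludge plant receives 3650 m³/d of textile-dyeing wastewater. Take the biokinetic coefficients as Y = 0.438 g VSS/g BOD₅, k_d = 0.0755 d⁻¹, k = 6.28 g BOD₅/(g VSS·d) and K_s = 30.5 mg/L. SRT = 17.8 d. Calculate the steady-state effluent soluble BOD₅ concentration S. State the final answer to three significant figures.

For a completely mixed reactor with recycle the Lawrence–McCarty relation gives S = K_s·(1 + k_d·θ_c) / [θ_c·(Y·k − k_d) − 1] = 30.5 × (1 + 0.0755 × 17.8) / [17.8 × (0.438 × 6.28 − 0.0755) − 1] = 71.49 / 46.62 = 1.534 mg/L.

S ≈ 1.53 mg/L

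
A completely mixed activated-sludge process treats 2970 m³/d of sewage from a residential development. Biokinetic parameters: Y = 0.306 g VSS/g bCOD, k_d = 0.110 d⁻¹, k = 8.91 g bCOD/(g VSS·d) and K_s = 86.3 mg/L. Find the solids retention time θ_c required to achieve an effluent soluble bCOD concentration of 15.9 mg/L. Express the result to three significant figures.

θ_c ≈ 3.18 d

From 1/θ_c = Y·k·S/(K_s + S) − k_d: Y·k·S/(K_s+S) = 0.306 × 8.91 × 15.9 / (86.3 + 15.9) = 0.4242 d⁻¹.
1/θ_c = 0.4242 − 0.110 = 0.3142 d⁻¹, so θ_c = 3.183 d.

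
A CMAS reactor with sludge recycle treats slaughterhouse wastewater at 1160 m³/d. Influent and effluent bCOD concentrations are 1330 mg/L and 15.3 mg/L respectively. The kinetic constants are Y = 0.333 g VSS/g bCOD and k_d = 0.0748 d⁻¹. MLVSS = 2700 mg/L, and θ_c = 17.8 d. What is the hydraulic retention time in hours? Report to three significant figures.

τ ≈ 29.7 h

Steady-state biomass mass balance: V·X·(1 + k_d·θ_c) = Y·Q·(S₀ − S)·θ_c, so V = 0.333 × 1160 × (1330 − 15.3) × 17.8 / [2700 × (1 + 0.0748 × 17.8)] = 9.04×10^6 / 6295 = 1436 m³.
HRT = V/Q = 1436 m³ / 1160 m³·d⁻¹ = 1.238 d × 24 = 29.71 h.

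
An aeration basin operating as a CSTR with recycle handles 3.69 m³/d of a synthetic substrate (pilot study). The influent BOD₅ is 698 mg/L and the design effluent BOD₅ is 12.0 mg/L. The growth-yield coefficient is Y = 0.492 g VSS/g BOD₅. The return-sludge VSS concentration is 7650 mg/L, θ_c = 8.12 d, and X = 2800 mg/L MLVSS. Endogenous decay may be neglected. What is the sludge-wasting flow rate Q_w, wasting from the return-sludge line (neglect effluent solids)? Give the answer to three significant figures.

V·X = Y·Q·ΔS·θ_c gives V = 0.492 × 3.69 × (698 − 12.0) × 8.12 / 2800 = 3.612 m³.
Wasting from the return line (neglecting effluent solids): Q_w = V·X / (θ_c·X_r) = 3.612 × 2800 / (8.12 × 7650) = 0.1628 m³/d.

Q_w ≈ 0.163 m³/d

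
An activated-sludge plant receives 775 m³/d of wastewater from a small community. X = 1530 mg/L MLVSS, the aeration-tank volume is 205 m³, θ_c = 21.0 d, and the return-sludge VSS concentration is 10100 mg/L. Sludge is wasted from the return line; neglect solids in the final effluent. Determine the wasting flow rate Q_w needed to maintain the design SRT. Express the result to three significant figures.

Wasting from the return line (neglecting effluent solids): Q_w = V·X / (θ_c·X_r) = 205.0 × 1530 / (21.0 × 10100) = 1.479 m³/d.

Q_w ≈ 1.48 m³/d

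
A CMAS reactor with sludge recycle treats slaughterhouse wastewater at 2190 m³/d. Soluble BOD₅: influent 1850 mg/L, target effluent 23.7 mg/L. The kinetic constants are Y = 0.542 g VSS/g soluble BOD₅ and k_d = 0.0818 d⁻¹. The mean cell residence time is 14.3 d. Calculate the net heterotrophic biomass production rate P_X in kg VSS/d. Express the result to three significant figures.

Y_obs = Y / (1 + k_d θ_c) = 0.542 / (1 + 0.0818 × 14.3) = 0.542 / 2.170 = 0.2498.
Q·(S₀ − S) = 2190 × (1850 − 23.7) × 10⁻³ = 4000 kg/d removed.
P_X = Y_obs · Q(S₀ − S) = 0.2498 × 4000 = 999.1 kg VSS/d.

P_X ≈ 999 kg VSS/d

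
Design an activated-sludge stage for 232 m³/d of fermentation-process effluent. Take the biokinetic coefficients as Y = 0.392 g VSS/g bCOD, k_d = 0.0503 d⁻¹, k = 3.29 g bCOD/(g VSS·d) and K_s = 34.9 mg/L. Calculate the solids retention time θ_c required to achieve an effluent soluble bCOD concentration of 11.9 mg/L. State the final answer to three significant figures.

θ_c ≈ 3.60 d

From 1/θ_c = Y·k·S/(K_s + S) − k_d: Y·k·S/(K_s+S) = 0.392 × 3.29 × 11.9 / (34.9 + 11.9) = 0.3279 d⁻¹.
θ_c = 1/(μ − k_d) = 1/(0.3279 − 0.0503) = 1/0.2776 = 3.602 d.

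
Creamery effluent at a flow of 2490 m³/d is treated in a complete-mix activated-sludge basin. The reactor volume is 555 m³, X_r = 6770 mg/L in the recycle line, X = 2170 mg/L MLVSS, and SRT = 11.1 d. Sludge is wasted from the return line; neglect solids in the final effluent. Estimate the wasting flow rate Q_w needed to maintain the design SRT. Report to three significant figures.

θ_c = V·X/(Q_w·X_r) when wasting from the recycle, so Q_w = V·X/(θ_c·X_r) = 555.0 × 2170 / (11.1 × 6770) = 16.03 m³/d.

Q_w ≈ 16.0 m³/d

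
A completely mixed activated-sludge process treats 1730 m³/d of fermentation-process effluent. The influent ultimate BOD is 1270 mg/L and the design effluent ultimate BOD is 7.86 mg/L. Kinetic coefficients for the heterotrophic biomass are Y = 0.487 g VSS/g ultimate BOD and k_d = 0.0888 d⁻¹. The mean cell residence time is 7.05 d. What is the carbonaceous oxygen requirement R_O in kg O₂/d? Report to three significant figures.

R_O ≈ 1250 kg O₂/d

Observed yield with endogenous decay: Y_obs = Y / (1 + k_d·θ_c) = 0.487 / (1 + 0.0888 × 7.05) = 0.487 / 1.626 = 0.2995 g VSS/g ultimate BOD.
ΔS = 1270 − 7.86 = 1262 mg/L, so the substrate removal rate is 1730 × 1262/1000 = 2184 kg ultimate BOD/d.
Biomass synthesised: P_X = Y_obs × 2184 = 654.0 kg VSS/d.
R_O = Q·ΔS − 1.42 P_X = 2184 − 928.6 = 1255 kg O₂/d.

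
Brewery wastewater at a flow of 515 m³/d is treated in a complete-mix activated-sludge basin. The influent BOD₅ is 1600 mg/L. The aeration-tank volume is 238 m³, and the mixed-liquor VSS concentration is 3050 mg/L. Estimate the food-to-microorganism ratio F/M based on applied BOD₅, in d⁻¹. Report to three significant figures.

Food-to-microorganism ratio F/M = Q S₀ / (V X) = 515 × 1600 / (238.0 × 3050) = 1.135 d⁻¹.

F/M ≈ 1.14 d⁻¹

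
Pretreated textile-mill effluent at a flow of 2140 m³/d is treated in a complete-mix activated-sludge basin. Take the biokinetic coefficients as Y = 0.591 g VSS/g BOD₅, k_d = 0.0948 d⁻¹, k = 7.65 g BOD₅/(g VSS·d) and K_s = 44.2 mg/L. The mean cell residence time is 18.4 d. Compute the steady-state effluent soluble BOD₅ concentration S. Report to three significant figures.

From the Monod/SRT balance for a CMAS, S = K_s·(1+k_d θ_c)/[θ_c·(Y k − k_d) − 1] = 44.2 × (1 + 0.0948 × 18.4) / [18.4 × (0.591 × 7.65 − 0.0948) − 1] = 121.3 / 80.44 = 1.508 mg/L.

S ≈ 1.51 mg/L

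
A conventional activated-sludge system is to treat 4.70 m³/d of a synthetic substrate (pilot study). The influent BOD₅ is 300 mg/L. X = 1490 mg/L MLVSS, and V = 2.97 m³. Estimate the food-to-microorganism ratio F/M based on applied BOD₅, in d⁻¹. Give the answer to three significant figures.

F/M = Q·S₀ / (V·X) = 4.70 × 300 / (2.970 × 1490) = 0.3186 g BOD₅·(g VSS·d)⁻¹.

F/M ≈ 0.319 d⁻¹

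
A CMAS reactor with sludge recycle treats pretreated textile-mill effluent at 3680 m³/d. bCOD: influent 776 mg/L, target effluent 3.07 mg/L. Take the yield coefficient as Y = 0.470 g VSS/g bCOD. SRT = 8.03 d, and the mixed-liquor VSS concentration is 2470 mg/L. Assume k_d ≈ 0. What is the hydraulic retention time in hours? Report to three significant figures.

With k_d = 0 the design equation reduces to V = Y Q (S₀−S) θ_c / X = 0.470 × 3680 × (776 − 3.07) × 8.03 / 2470 = 4346 m³.
Hydraulic retention time τ = V/Q = 4346 / 3680 = 1.181 d = 28.34 h.

τ ≈ 28.3 h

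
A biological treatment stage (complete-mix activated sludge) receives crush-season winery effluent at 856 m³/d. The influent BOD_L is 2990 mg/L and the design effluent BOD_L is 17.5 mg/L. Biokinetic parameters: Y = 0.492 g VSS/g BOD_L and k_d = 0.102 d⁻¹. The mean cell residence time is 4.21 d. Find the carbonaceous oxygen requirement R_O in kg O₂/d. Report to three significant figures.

Observed yield with endogenous decay: Y_obs = Y / (1 + k_d·θ_c) = 0.492 / (1 + 0.102 × 4.21) = 0.492 / 1.429 = 0.3442 g VSS/g BOD_L.
Mass of BOD_L removed per day: Q(S₀ − S) = 856 × 2972 g/m³ = 2544 kg/d.
Net sludge production P_X = 0.3442 × 2544 = 875.8 kg VSS/d.
R_O = Q·ΔS − 1.42 P_X = 2544 − 1244 = 1301 kg O₂/d.

R_O ≈ 1300 kg O₂/d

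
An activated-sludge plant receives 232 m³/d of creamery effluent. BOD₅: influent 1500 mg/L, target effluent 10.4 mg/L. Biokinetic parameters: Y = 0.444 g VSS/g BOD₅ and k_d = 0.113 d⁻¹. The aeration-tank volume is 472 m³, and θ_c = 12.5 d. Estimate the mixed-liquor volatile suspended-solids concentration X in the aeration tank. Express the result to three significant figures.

Solving the biomass balance for X: X = Y Q (S₀−S) θ_c / [V (1+k_d θ_c)] = 0.444 × 232 × (1500 − 10.4) × 12.5 / [472 × (1 + 0.113 × 12.5)] = 1684 mg/L.

X ≈ 1680 mg/L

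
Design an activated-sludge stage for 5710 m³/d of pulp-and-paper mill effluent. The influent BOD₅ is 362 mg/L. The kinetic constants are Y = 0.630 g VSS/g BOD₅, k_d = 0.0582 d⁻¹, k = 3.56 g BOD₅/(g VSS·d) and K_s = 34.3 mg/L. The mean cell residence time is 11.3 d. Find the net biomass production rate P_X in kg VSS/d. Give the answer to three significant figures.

From the Monod/SRT balance for a CMAS, S = K_s·(1+k_d θ_c)/[θ_c·(Y k − k_d) − 1] = 34.3 × (1 + 0.0582 × 11.3) / [11.3 × (0.630 × 3.56 − 0.0582) − 1] = 56.86 / 23.69 = 2.400 mg/L.
Correct the yield for decay: Y_obs = Y/(1 + k_d θ_c) = 0.630 / (1 + 0.0582 × 11.3) = 0.630 / 1.658 = 0.3801.
Mass of BOD₅ removed per day: Q(S₀ − S) = 5710 × 359.6 g/m³ = 2053 kg/d.
So the net sludge growth is P_X = 0.3801 × 2053 = 780.4 kg VSS/d.

P_X ≈ 780 kg VSS/d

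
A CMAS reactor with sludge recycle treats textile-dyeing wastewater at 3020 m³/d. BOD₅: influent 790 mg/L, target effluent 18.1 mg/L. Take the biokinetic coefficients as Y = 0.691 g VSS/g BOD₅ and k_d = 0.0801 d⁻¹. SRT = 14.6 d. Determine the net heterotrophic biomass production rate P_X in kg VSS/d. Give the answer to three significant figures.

P_X ≈ 742 kg VSS/d

Observed yield with endogenous decay: Y_obs = Y / (1 + k_d·θ_c) = 0.691 / (1 + 0.0801 × 14.6) = 0.691 / 2.169 = 0.3185 g VSS/g BOD₅.
Substrate removed = Q·(S₀ − S) = 3020 m³/d × (790 − 18.1) g/m³ = 2.33×10^6 g/d = 2331 kg/d.
Biomass produced: P_X = Y_obs·Q·ΔS = 0.3185 × 2331 ≈ 742.5 kg VSS/d.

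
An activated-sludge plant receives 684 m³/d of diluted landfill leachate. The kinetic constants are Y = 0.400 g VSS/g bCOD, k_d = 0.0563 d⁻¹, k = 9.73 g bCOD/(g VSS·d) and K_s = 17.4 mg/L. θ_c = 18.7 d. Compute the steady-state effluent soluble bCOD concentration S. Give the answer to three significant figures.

Effluent substrate depends only on kinetics and SRT: S = K_s(1 + k_d θ_c) / [θ_c(Yk − k_d) − 1] = 17.4 × (1 + 0.0563 × 18.7) / [18.7 × (0.400 × 9.73 − 0.0563) − 1] = 35.72 / 70.73 = 0.5050 mg/L.

S ≈ 0.505 mg/L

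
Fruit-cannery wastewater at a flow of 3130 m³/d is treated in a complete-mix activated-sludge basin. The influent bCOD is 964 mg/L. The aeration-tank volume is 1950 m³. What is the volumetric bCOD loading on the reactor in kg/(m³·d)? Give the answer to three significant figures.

L_v = Q S₀ / V = 3130 × 964 × 10⁻³ / 1950 = 1.547 kg/(m³·d).

L_v ≈ 1.55 kg bCOD/(m³·d)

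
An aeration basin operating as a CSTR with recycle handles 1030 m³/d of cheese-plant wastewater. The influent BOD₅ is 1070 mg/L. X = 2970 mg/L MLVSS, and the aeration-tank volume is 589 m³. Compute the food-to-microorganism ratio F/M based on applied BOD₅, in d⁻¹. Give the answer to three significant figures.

F/M ≈ 0.630 d⁻¹

F/M = Q·S₀ / (V·X) = 1030 × 1070 / (589.0 × 2970) = 0.6300 g BOD₅·(g VSS·d)⁻¹.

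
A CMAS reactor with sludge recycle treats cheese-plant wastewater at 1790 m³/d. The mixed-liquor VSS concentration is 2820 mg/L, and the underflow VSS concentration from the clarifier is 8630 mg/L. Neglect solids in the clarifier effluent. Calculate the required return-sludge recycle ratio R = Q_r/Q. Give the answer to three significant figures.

Solids balance on the clarifier gives (1+R)X = R·X_r, so R = X/(X_r − X) = 2820 / (8630 − 2820) = 0.4854.

R ≈ 0.485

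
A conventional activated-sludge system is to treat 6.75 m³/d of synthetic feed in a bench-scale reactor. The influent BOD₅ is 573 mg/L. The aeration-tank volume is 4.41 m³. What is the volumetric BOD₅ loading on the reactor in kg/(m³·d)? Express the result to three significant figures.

L_v = Q S₀ / V = 6.75 × 573 × 10⁻³ / 4.410 = 0.8770 kg/(m³·d).

L_v ≈ 0.877 kg BOD₅/(m³·d)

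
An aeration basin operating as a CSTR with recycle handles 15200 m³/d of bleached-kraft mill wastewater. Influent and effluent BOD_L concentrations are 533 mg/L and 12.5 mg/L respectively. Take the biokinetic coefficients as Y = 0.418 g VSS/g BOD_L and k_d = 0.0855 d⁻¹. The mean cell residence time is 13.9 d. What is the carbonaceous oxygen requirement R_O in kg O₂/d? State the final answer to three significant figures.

R_O ≈ 5770 kg O₂/d

The observed yield is Y_obs = Y/(1 + k_d·θ_c) = 0.418 / (1 + 0.0855 × 13.9) = 0.418 / 2.188 = 0.1910 g VSS per g BOD_L removed.
ΔS = 533 − 12.5 = 520.5 mg/L, so the substrate removal rate is 15200 × 520.5/1000 = 7912 kg BOD_L/d.
P_X = Y_obs·Q·(S₀ − S) = 0.1910 × 7912 = 1511 kg VSS/d.
R_O = Q·(S₀ − S) − 1.42·P_X = 7912 − 1.42 × 1511 = 5766 kg O₂/d.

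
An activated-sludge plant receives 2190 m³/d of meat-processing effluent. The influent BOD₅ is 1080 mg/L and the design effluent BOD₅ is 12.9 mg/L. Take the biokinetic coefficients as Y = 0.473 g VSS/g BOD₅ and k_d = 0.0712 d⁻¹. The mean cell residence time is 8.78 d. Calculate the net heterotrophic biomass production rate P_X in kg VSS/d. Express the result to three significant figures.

Correct the yield for decay: Y_obs = Y/(1 + k_d θ_c) = 0.473 / (1 + 0.0712 × 8.78) = 0.473 / 1.625 = 0.2911.
Substrate removed = Q·(S₀ − S) = 2190 m³/d × (1080 − 12.9) g/m³ = 2.34×10^6 g/d = 2337 kg/d.
Net biomass production P_X = Y_obs × Q·(S₀ − S) = 0.2911 × 2337 = 680.2 kg VSS/d.

P_X ≈ 680 kg VSS/d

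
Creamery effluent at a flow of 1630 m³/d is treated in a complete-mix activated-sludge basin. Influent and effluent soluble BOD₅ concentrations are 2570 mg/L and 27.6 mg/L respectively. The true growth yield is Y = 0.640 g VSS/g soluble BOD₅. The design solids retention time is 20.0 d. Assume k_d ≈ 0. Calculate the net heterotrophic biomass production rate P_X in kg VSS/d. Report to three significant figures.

With endogenous decay neglected, the observed yield equals the true yield: Y_obs = Y = 0.640 g VSS/g soluble BOD₅.
Mass of soluble BOD₅ removed per day: Q(S₀ − S) = 1630 × 2542 g/m³ = 4144 kg/d.
Biomass produced: P_X = Y_obs·Q·ΔS = 0.6400 × 4144 ≈ 2652 kg VSS/d.

P_X ≈ 2650 kg VSS/d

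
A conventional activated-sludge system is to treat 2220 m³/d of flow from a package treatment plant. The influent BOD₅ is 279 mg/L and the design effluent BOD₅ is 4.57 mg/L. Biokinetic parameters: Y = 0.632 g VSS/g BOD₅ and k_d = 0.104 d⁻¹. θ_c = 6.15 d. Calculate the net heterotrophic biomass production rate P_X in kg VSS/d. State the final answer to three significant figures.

Observed yield with endogenous decay: Y_obs = Y / (1 + k_d·θ_c) = 0.632 / (1 + 0.104 × 6.15) = 0.632 / 1.640 = 0.3855 g VSS/g BOD₅.
ΔS = 279 − 4.57 = 274.4 mg/L, so the substrate removal rate is 2220 × 274.4/1000 = 609.2 kg BOD₅/d.
Biomass produced: P_X = Y_obs·Q·ΔS = 0.3855 × 609.2 ≈ 234.8 kg VSS/d.

P_X ≈ 235 kg VSS/d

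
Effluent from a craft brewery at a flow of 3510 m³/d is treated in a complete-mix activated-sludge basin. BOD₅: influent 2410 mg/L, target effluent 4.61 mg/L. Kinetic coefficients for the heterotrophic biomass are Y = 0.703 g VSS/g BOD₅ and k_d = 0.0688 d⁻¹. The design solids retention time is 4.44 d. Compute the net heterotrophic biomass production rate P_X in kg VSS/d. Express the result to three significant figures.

P_X ≈ 4550 kg VSS/d

Observed yield with endogenous decay: Y_obs = Y / (1 + k_d·θ_c) = 0.703 / (1 + 0.0688 × 4.44) = 0.703 / 1.305 = 0.5385 g VSS/g BOD₅.
Q·(S₀ − S) = 3510 × (2410 − 4.61) × 10⁻³ = 8443 kg/d removed.
P_X = Y_obs · Q(S₀ − S) = 0.5385 × 8443 = 4547 kg VSS/d.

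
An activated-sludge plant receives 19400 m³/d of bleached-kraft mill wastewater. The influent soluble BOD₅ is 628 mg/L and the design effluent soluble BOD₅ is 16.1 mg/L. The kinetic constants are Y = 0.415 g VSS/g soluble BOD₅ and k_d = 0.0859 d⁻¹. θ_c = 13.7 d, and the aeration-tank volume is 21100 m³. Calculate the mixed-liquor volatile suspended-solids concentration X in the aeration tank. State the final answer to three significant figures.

X = Y·Q·ΔS·θ_c / [V·(1 + k_d θ_c)] = 0.415 × 19400 × (628 − 16.1) × 13.7 / [21100 × (1 + 0.0859 × 13.7)] = 1469 mg/L.

X ≈ 1470 mg/L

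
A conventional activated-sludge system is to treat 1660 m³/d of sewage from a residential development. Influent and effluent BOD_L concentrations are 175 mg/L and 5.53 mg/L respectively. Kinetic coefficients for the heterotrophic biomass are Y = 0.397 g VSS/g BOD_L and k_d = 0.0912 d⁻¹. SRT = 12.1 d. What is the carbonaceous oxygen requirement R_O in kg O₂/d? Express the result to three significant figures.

R_O ≈ 206 kg O₂/d

The observed yield is Y_obs = Y/(1 + k_d·θ_c) = 0.397 / (1 + 0.0912 × 12.1) = 0.397 / 2.104 = 0.1887 g VSS per g BOD_L removed.
Mass of BOD_L removed per day: Q(S₀ − S) = 1660 × 169.5 g/m³ = 281.3 kg/d.
Biomass synthesised: P_X = Y_obs × 281.3 = 53.09 kg VSS/d.
R_O = Q·ΔS − 1.42 P_X = 281.3 − 75.39 = 205.9 kg O₂/d.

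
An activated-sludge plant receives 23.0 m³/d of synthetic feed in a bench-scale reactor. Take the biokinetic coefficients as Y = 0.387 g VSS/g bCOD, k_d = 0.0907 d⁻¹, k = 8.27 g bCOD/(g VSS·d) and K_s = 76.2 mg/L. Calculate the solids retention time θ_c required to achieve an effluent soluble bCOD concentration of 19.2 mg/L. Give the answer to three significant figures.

θ_c ≈ 1.81 d

Specific growth rate at S = 19.2 mg/L: μ = YkS/(K_s+S) = 0.387·8.27·19.2/(76.2+19.2) = 0.6441 d⁻¹.
Then 1/θ_c = μ − k_d = 0.6441 − 0.0907 = 0.5534 d⁻¹, giving θ_c = 1.807 d.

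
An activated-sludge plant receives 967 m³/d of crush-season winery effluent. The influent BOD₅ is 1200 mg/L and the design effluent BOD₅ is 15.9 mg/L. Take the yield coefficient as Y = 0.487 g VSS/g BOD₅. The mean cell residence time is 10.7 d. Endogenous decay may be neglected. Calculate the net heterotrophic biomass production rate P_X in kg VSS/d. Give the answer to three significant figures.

With endogenous decay neglected, the observed yield equals the true yield: Y_obs = Y = 0.487 g VSS/g BOD₅.
Substrate removed = Q·(S₀ − S) = 967 m³/d × (1200 − 15.9) g/m³ = 1.15×10^6 g/d = 1145 kg/d.
Biomass produced: P_X = Y_obs·Q·ΔS = 0.4870 × 1145 ≈ 557.6 kg VSS/d.

P_X ≈ 558 kg VSS/d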